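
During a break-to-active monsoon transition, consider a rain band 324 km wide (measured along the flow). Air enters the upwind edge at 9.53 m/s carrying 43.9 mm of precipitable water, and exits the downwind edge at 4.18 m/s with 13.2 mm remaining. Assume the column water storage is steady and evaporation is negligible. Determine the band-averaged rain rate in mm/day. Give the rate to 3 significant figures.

Column moisture flux per unit crosswind length is F = V × PW.
Inflow: F_in = 9.53 × 43.9 = 418.367 mm·m/s
Outflow: F_out = 4.18 × 13.2 = 55.176 mm·m/s
Steady-state rate R = (F_in − F_out)/L = (418.367 − 55.176) / 324000 m = 1.121e-03 mm/s.
R = 1.121e-03 × 3600 × 24 = 96.9 mm/day.

R ≈ 96.9 mm/day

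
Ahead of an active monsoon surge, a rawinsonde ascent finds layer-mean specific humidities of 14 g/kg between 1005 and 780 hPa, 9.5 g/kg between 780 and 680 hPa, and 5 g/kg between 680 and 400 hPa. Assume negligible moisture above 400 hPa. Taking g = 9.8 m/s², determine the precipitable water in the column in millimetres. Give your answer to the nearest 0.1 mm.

PW ≈ 56.1 mm

Precipitable water is the column-integrated vapour mass per unit area: PW = (1/g) Σ q̄ Δp, with q in kg/kg and Δp in Pa (1 kg/m² of water = 1 mm).
Layer 1005–780 hPa: Δp = 225 hPa = 22500 Pa, q̄ = 0.014 kg/kg → 0.014 × 22500 / 9.8 = 32.14 mm
Layer 780–680 hPa: Δp = 100 hPa = 10000 Pa, q̄ = 0.0095 kg/kg → 0.0095 × 10000 / 9.8 = 9.69 mm
Layer 680–400 hPa: Δp = 280 hPa = 28000 Pa, q̄ = 0.005 kg/kg → 0.005 × 28000 / 9.8 = 14.29 mm
PW = 32.14 + 9.69 + 14.29 = 56.12 ≈ 56.1 mm.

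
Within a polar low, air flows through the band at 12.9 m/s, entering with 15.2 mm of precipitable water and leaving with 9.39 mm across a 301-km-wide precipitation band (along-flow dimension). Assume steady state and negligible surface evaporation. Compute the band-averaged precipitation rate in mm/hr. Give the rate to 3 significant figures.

R ≈ 0.896 mm/hr

Column moisture flux per unit crosswind length is F = V × PW.
Inflow: F_in = 12.9 × 15.2 = 196.08 mm·m/s
Outflow: F_out = 12.9 × 9.39 = 121.131 mm·m/s
Steady-state rate R = (F_in − F_out)/L = (196.08 − 121.131) / 301000 m = 2.490e-04 mm/s.
R = 2.490e-04 × 3600 = 0.896 mm/hr.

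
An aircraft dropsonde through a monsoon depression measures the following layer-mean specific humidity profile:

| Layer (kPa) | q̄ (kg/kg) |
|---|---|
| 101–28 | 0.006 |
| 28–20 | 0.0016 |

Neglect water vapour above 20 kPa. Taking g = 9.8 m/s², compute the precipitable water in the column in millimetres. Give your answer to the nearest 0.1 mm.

Precipitable water is the column-integrated vapour mass per unit area: PW = (1/g) Σ q̄ Δp, with q in kg/kg and Δp in Pa (1 kg/m² of water = 1 mm).
Layer 101–28 kPa: Δp = 730 hPa = 73000 Pa, q̄ = 0.006 kg/kg → 0.006 × 73000 / 9.8 = 44.69 mm
Layer 28–20 kPa: Δp = 80 hPa = 8000 Pa, q̄ = 0.0016 kg/kg → 0.0016 × 8000 / 9.8 = 1.31 mm
PW = 44.69 + 1.31 = 46.00 ≈ 46.0 mm.

PW ≈ 46.0 mm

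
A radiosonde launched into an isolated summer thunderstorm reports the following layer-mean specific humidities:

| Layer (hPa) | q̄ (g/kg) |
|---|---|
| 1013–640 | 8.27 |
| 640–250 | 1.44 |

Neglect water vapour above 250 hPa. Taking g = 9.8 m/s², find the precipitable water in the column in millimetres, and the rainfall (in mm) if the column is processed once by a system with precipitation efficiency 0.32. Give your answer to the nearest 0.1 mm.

Precipitable water is the column-integrated vapour mass per unit area: PW = (1/g) Σ q̄ Δp, with q in kg/kg and Δp in Pa (1 kg/m² of water = 1 mm).
Layer 1013–640 hPa: Δp = 373 hPa = 37300 Pa, q̄ = 0.00827 kg/kg → 0.00827 × 37300 / 9.8 = 31.48 mm
Layer 640–250 hPa: Δp = 390 hPa = 39000 Pa, q̄ = 0.00144 kg/kg → 0.00144 × 39000 / 9.8 = 5.73 mm
PW = 31.48 + 5.73 = 37.21 ≈ 37.2 mm.
Rainfall = ε × PW = 0.32 × 37.2 = 11.9 mm.

PW ≈ 37.2 mm; rainfall ≈ 11.9 mm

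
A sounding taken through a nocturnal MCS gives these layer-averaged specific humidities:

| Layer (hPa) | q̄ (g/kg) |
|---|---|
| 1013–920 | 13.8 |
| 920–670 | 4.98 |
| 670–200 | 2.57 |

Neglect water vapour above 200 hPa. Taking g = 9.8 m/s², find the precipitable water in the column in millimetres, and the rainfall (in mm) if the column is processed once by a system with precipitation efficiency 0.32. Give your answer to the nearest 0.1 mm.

PW ≈ 38.1 mm; rainfall ≈ 12.2 mm

Precipitable water is the column-integrated vapour mass per unit area: PW = (1/g) Σ q̄ Δp, with q in kg/kg and Δp in Pa (1 kg/m² of water = 1 mm).
Layer 1013–920 hPa: Δp = 93 hPa = 9300 Pa, q̄ = 0.0138 kg/kg → 0.0138 × 9300 / 9.8 = 13.10 mm
Layer 920–670 hPa: Δp = 250 hPa = 25000 Pa, q̄ = 0.00498 kg/kg → 0.00498 × 25000 / 9.8 = 12.70 mm
Layer 670–200 hPa: Δp = 470 hPa = 47000 Pa, q̄ = 0.00257 kg/kg → 0.00257 × 47000 / 9.8 = 12.33 mm
PW = 13.10 + 12.70 + 12.33 = 38.13 ≈ 38.1 mm.
Rainfall = ε × PW = 0.32 × 38.1 = 12.2 mm.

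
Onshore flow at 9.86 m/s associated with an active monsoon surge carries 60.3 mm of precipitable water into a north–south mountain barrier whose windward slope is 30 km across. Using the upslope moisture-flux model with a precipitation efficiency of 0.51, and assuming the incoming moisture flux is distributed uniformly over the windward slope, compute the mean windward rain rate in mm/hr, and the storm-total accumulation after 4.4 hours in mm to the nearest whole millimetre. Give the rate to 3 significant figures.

Incoming column moisture flux per unit ridge length: F = V × PW = 9.86 × 60.3 = 594.558 mm·m/s.
Spread over the 30 km slope with efficiency ε = 0.51: R = ε·F/W = 0.51 × 594.558 / 30000 m = 1.011e-02 mm/s.
R = 1.011e-02 × 3600 = 36.4 mm/hr.
Over 4.4 h: total = 36.4 × 4.4 = 160.16 ≈ 160 mm.

R ≈ 36.4 mm/hr; total ≈ 160 mm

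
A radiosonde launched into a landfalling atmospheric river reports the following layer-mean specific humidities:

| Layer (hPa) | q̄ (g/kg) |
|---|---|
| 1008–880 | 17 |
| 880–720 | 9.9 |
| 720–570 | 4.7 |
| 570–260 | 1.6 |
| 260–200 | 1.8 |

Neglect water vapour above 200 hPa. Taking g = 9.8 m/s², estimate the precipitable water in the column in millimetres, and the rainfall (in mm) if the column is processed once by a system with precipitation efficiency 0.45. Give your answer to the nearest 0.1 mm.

Precipitable water is the column-integrated vapour mass per unit area: PW = (1/g) Σ q̄ Δp, with q in kg/kg and Δp in Pa (1 kg/m² of water = 1 mm).
Layer 1008–880 hPa: Δp = 128 hPa = 12800 Pa, q̄ = 0.017 kg/kg → 0.017 × 12800 / 9.8 = 22.20 mm
Layer 880–720 hPa: Δp = 160 hPa = 16000 Pa, q̄ = 0.0099 kg/kg → 0.0099 × 16000 / 9.8 = 16.16 mm
Layer 720–570 hPa: Δp = 150 hPa = 15000 Pa, q̄ = 0.0047 kg/kg → 0.0047 × 15000 / 9.8 = 7.19 mm
Layer 570–260 hPa: Δp = 310 hPa = 31000 Pa, q̄ = 0.0016 kg/kg → 0.0016 × 31000 / 9.8 = 5.06 mm
Layer 260–200 hPa: Δp = 60 hPa = 6000 Pa, q̄ = 0.0018 kg/kg → 0.0018 × 6000 / 9.8 = 1.10 mm
PW = 22.20 + 16.16 + 7.19 + 5.06 + 1.10 = 51.71 ≈ 51.7 mm.
Rainfall = ε × PW = 0.45 × 51.7 = 23.3 mm.

PW ≈ 51.7 mm; rainfall ≈ 23.3 mm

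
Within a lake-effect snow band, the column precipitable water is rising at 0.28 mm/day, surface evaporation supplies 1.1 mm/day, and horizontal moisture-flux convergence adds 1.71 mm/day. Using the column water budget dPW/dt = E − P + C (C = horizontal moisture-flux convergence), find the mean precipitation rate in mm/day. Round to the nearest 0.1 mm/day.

P ≈ 2.5 mm/day

dPW/dt = +0.28 mm/day.
P = E + C − dPW/dt = 1.1 + (1.71) − (+0.28) = 2.5 mm/day.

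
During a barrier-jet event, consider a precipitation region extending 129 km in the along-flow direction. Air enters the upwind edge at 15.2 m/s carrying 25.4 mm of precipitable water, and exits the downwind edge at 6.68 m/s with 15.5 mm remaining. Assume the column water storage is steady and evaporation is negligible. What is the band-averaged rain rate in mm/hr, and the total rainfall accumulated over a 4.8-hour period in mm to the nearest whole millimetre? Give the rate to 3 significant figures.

Column moisture flux per unit crosswind length is F = V × PW.
Inflow: F_in = 15.2 × 25.4 = 386.08 mm·m/s
Outflow: F_out = 6.68 × 15.5 = 103.54 mm·m/s
Steady-state rate R = (F_in − F_out)/L = (386.08 − 103.54) / 129000 m = 2.190e-03 mm/s.
R = 2.190e-03 × 3600 = 7.88 mm/hr.
Over 4.8 h: total = 7.88 × 4.8 = 37.824 ≈ 38 mm.

R ≈ 7.88 mm/hr; total ≈ 38 mm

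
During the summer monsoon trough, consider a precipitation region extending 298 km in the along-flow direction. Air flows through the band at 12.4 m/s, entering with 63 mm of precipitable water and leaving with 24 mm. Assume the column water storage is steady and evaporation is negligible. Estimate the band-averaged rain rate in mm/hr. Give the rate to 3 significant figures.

Column moisture flux per unit crosswind length is F = V × PW.
Inflow: F_in = 12.4 × 63 = 781.2 mm·m/s
Outflow: F_out = 12.4 × 24 = 297.6 mm·m/s
Steady-state rate R = (F_in − F_out)/L = (781.2 − 297.6) / 298000 m = 1.623e-03 mm/s.
R = 1.623e-03 × 3600 = 5.84 mm/hr.

R ≈ 5.84 mm/hr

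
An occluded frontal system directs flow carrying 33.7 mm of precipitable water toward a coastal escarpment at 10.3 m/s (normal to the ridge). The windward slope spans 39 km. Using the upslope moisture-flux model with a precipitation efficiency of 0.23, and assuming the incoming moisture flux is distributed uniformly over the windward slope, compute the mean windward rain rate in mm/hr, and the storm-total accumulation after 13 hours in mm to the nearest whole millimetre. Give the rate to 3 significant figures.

Incoming column moisture flux per unit ridge length: F = V × PW = 10.3 × 33.7 = 347.11 mm·m/s.
Spread over the 39 km slope with efficiency ε = 0.23: R = ε·F/W = 0.23 × 347.11 / 39000 m = 2.047e-03 mm/s.
R = 2.047e-03 × 3600 = 7.37 mm/hr.
Over 13 h: total = 7.37 × 13 = 95.81 ≈ 96 mm.

R ≈ 7.37 mm/hr; total ≈ 96 mm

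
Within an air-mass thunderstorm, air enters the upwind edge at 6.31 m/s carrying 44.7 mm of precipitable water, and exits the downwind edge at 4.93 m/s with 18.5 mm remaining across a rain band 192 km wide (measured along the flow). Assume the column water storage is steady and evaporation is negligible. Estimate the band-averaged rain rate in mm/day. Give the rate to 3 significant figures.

R ≈ 85.9 mm/day

Column moisture flux per unit crosswind length is F = V × PW.
Inflow: F_in = 6.31 × 44.7 = 282.057 mm·m/s
Outflow: F_out = 4.93 × 18.5 = 91.205 mm·m/s
Steady-state rate R = (F_in − F_out)/L = (282.057 − 91.205) / 192000 m = 9.940e-04 mm/s.
R = 9.940e-04 × 3600 × 24 = 85.9 mm/day.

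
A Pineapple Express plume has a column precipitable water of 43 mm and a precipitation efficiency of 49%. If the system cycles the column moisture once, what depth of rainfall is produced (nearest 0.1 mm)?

Rainfall = ε × PW = 0.49 × 43 = 21.1 mm.

rainfall ≈ 21.1 mm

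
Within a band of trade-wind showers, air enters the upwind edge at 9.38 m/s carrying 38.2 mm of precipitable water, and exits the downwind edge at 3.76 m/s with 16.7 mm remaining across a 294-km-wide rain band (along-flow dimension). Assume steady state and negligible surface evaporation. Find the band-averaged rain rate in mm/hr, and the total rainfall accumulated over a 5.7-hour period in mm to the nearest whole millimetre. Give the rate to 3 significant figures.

R ≈ 3.62 mm/hr; total ≈ 21 mm

Column moisture flux per unit crosswind length is F = V × PW.
Inflow: F_in = 9.38 × 38.2 = 358.316 mm·m/s
Outflow: F_out = 3.76 × 16.7 = 62.792 mm·m/s
Steady-state rate R = (F_in − F_out)/L = (358.316 − 62.792) / 294000 m = 1.005e-03 mm/s.
R = 1.005e-03 × 3600 = 3.62 mm/hr.
Over 5.7 h: total = 3.62 × 5.7 = 20.634 ≈ 21 mm.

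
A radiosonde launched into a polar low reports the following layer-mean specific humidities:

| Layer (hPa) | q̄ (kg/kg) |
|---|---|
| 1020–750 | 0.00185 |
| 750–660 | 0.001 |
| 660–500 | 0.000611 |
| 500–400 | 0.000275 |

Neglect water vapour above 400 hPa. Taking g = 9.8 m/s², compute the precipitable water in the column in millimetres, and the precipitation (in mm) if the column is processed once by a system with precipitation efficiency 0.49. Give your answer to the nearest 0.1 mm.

PW ≈ 7.3 mm; precipitation ≈ 3.6 mm

Precipitable water is the column-integrated vapour mass per unit area: PW = (1/g) Σ q̄ Δp, with q in kg/kg and Δp in Pa (1 kg/m² of water = 1 mm).
Layer 1020–750 hPa: Δp = 270 hPa = 27000 Pa, q̄ = 0.00185 kg/kg → 0.00185 × 27000 / 9.8 = 5.10 mm
Layer 750–660 hPa: Δp = 90 hPa = 9000 Pa, q̄ = 0.001 kg/kg → 0.001 × 9000 / 9.8 = 0.92 mm
Layer 660–500 hPa: Δp = 160 hPa = 16000 Pa, q̄ = 0.000611 kg/kg → 0.000611 × 16000 / 9.8 = 1.00 mm
Layer 500–400 hPa: Δp = 100 hPa = 10000 Pa, q̄ = 0.000275 kg/kg → 0.000275 × 10000 / 9.8 = 0.28 mm
PW = 5.10 + 0.92 + 1.00 + 0.28 = 7.30 ≈ 7.3 mm.
Precipitation = ε × PW = 0.49 × 7.3 = 3.6 mm.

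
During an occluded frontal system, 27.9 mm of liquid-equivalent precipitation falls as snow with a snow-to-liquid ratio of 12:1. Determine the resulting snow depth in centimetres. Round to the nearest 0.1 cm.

Snow depth = liquid × ratio = 27.9 mm × 12 = 334.8 mm = 33.5 cm.

snow depth ≈ 33.5 cm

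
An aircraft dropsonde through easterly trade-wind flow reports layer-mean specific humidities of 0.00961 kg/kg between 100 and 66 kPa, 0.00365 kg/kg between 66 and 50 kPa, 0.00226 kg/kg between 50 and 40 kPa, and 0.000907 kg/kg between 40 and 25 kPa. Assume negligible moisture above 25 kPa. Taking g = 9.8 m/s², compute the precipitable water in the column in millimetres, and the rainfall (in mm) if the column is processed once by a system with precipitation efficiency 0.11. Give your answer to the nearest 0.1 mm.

Precipitable water is the column-integrated vapour mass per unit area: PW = (1/g) Σ q̄ Δp, with q in kg/kg and Δp in Pa (1 kg/m² of water = 1 mm).
Layer 100–66 kPa: Δp = 340 hPa = 34000 Pa, q̄ = 0.00961 kg/kg → 0.00961 × 34000 / 9.8 = 33.34 mm
Layer 66–50 kPa: Δp = 160 hPa = 16000 Pa, q̄ = 0.00365 kg/kg → 0.00365 × 16000 / 9.8 = 5.96 mm
Layer 50–40 kPa: Δp = 100 hPa = 10000 Pa, q̄ = 0.00226 kg/kg → 0.00226 × 10000 / 9.8 = 2.31 mm
Layer 40–25 kPa: Δp = 150 hPa = 15000 Pa, q̄ = 0.000907 kg/kg → 0.000907 × 15000 / 9.8 = 1.39 mm
PW = 33.34 + 5.96 + 2.31 + 1.39 = 43.00 ≈ 43.0 mm.
Rainfall = ε × PW = 0.11 × 43.0 = 4.7 mm.

PW ≈ 43.0 mm; rainfall ≈ 4.7 mm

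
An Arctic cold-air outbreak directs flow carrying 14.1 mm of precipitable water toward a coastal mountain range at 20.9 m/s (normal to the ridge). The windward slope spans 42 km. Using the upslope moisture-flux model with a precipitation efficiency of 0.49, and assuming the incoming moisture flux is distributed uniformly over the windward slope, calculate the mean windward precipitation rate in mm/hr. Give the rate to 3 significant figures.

R ≈ 12.4 mm/hr

Incoming column moisture flux per unit ridge length: F = V × PW = 20.9 × 14.1 = 294.69 mm·m/s.
Spread over the 42 km slope with efficiency ε = 0.49: R = ε·F/W = 0.49 × 294.69 / 42000 m = 3.438e-03 mm/s.
R = 3.438e-03 × 3600 = 12.4 mm/hr.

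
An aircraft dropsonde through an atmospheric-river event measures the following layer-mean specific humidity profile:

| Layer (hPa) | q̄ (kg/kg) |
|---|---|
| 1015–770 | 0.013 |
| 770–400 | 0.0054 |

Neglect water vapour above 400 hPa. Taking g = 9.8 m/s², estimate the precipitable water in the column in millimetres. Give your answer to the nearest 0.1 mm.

Precipitable water is the column-integrated vapour mass per unit area: PW = (1/g) Σ q̄ Δp, with q in kg/kg and Δp in Pa (1 kg/m² of water = 1 mm).
Layer 1015–770 hPa: Δp = 245 hPa = 24500 Pa, q̄ = 0.013 kg/kg → 0.013 × 24500 / 9.8 = 32.50 mm
Layer 770–400 hPa: Δp = 370 hPa = 37000 Pa, q̄ = 0.0054 kg/kg → 0.0054 × 37000 / 9.8 = 20.39 mm
PW = 32.50 + 20.39 = 52.89 ≈ 52.9 mm.

PW ≈ 52.9 mm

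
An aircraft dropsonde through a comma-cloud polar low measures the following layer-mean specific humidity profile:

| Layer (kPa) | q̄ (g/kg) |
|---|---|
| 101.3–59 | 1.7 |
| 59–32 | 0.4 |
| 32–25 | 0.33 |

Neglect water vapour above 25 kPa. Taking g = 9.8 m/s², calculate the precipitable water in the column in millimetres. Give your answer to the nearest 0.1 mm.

PW ≈ 8.7 mm

Precipitable water is the column-integrated vapour mass per unit area: PW = (1/g) Σ q̄ Δp, with q in kg/kg and Δp in Pa (1 kg/m² of water = 1 mm).
Layer 101.3–59 kPa: Δp = 423 hPa = 42300 Pa, q̄ = 0.0017 kg/kg → 0.0017 × 42300 / 9.8 = 7.34 mm
Layer 59–32 kPa: Δp = 270 hPa = 27000 Pa, q̄ = 0.0004 kg/kg → 0.0004 × 27000 / 9.8 = 1.10 mm
Layer 32–25 kPa: Δp = 70 hPa = 7000 Pa, q̄ = 0.00033 kg/kg → 0.00033 × 7000 / 9.8 = 0.24 mm
PW = 7.34 + 1.10 + 0.24 = 8.68 ≈ 8.7 mm.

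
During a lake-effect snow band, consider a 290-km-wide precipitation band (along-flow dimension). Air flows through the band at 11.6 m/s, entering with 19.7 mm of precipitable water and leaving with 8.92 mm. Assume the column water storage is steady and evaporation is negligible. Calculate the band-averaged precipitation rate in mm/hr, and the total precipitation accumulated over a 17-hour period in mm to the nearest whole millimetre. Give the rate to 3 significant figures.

R ≈ 1.55 mm/hr; total ≈ 26 mm

Column moisture flux per unit crosswind length is F = V × PW.
Inflow: F_in = 11.6 × 19.7 = 228.52 mm·m/s
Outflow: F_out = 11.6 × 8.92 = 103.472 mm·m/s
Steady-state rate R = (F_in − F_out)/L = (228.52 − 103.472) / 290000 m = 4.312e-04 mm/s.
R = 4.312e-04 × 3600 = 1.55 mm/hr.
Over 17 h: total = 1.55 × 17 = 26.35 ≈ 26 mm.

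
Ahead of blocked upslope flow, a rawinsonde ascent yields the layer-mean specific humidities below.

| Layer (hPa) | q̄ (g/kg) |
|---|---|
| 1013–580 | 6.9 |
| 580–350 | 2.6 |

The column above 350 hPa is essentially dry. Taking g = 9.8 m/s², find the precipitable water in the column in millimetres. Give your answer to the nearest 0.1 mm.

Precipitable water is the column-integrated vapour mass per unit area: PW = (1/g) Σ q̄ Δp, with q in kg/kg and Δp in Pa (1 kg/m² of water = 1 mm).
Layer 1013–580 hPa: Δp = 433 hPa = 43300 Pa, q̄ = 0.0069 kg/kg → 0.0069 × 43300 / 9.8 = 30.49 mm
Layer 580–350 hPa: Δp = 230 hPa = 23000 Pa, q̄ = 0.0026 kg/kg → 0.0026 × 23000 / 9.8 = 6.10 mm
PW = 30.49 + 6.10 = 36.59 ≈ 36.6 mm.

PW ≈ 36.6 mm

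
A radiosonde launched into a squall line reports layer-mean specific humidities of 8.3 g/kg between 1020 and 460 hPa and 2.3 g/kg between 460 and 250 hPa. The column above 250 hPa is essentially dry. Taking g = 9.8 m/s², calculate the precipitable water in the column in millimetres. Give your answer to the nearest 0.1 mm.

Precipitable water is the column-integrated vapour mass per unit area: PW = (1/g) Σ q̄ Δp, with q in kg/kg and Δp in Pa (1 kg/m² of water = 1 mm).
Layer 1020–460 hPa: Δp = 560 hPa = 56000 Pa, q̄ = 0.0083 kg/kg → 0.0083 × 56000 / 9.8 = 47.43 mm
Layer 460–250 hPa: Δp = 210 hPa = 21000 Pa, q̄ = 0.0023 kg/kg → 0.0023 × 21000 / 9.8 = 4.93 mm
PW = 47.43 + 4.93 = 52.36 ≈ 52.4 mm.

PW ≈ 52.4 mm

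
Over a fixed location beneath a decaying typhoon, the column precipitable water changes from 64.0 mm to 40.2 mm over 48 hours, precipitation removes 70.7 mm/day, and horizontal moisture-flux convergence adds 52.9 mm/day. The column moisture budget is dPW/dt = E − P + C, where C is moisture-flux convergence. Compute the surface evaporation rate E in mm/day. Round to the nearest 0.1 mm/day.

dPW/dt = (40.2 − 64.0) mm / (48/24 day) = -11.900 mm/day.
E = dPW/dt + P − C = (-11.900) + 70.7 − (52.9) = 5.9 mm/day.

E ≈ 5.9 mm/day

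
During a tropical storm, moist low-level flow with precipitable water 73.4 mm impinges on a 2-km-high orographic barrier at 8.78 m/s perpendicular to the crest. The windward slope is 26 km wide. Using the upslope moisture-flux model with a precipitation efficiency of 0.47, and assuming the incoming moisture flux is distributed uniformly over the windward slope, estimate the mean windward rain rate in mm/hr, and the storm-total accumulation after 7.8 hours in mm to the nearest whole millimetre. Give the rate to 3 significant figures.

R ≈ 41.9 mm/hr; total ≈ 327 mm

Incoming column moisture flux per unit ridge length: F = V × PW = 8.78 × 73.4 = 644.452 mm·m/s.
Spread over the 26 km slope with efficiency ε = 0.47: R = ε·F/W = 0.47 × 644.452 / 26000 m = 1.165e-02 mm/s.
R = 1.165e-02 × 3600 = 41.9 mm/hr.
Over 7.8 h: total = 41.9 × 7.8 = 326.82 ≈ 327 mm.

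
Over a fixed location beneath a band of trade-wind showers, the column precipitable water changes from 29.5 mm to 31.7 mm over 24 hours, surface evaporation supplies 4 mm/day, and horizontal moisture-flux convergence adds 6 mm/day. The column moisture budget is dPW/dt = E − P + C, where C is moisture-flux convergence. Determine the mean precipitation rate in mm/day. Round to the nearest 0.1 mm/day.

P ≈ 7.8 mm/day

dPW/dt = (31.7 − 29.5) mm / (24/24 day) = +2.200 mm/day.
P = E + C − dPW/dt = 4 + (6) − (+2.200) = 7.8 mm/day.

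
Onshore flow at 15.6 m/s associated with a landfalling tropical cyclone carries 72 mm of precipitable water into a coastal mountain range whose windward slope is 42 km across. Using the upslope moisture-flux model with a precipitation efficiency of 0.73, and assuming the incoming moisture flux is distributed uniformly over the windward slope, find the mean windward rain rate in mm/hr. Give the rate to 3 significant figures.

Incoming column moisture flux per unit ridge length: F = V × PW = 15.6 × 72 = 1123.2 mm·m/s.
Spread over the 42 km slope with efficiency ε = 0.73: R = ε·F/W = 0.73 × 1123.2 / 42000 m = 1.952e-02 mm/s.
R = 1.952e-02 × 3600 = 70.3 mm/hr.

R ≈ 70.3 mm/hr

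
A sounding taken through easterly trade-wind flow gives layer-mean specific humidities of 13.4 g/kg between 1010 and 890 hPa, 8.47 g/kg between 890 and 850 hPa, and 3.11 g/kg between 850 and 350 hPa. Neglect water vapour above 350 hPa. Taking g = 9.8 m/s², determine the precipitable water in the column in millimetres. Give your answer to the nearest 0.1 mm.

PW ≈ 35.7 mm

Precipitable water is the column-integrated vapour mass per unit area: PW = (1/g) Σ q̄ Δp, with q in kg/kg and Δp in Pa (1 kg/m² of water = 1 mm).
Layer 1010–890 hPa: Δp = 120 hPa = 12000 Pa, q̄ = 0.0134 kg/kg → 0.0134 × 12000 / 9.8 = 16.41 mm
Layer 890–850 hPa: Δp = 40 hPa = 4000 Pa, q̄ = 0.00847 kg/kg → 0.00847 × 4000 / 9.8 = 3.46 mm
Layer 850–350 hPa: Δp = 500 hPa = 50000 Pa, q̄ = 0.00311 kg/kg → 0.00311 × 50000 / 9.8 = 15.87 mm
PW = 16.41 + 3.46 + 15.87 = 35.74 ≈ 35.7 mm.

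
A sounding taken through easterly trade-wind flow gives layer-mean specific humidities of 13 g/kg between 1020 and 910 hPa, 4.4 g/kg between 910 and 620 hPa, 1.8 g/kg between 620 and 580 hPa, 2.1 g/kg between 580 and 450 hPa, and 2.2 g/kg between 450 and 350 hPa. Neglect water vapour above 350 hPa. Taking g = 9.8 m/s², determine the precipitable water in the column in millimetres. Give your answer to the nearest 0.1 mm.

Precipitable water is the column-integrated vapour mass per unit area: PW = (1/g) Σ q̄ Δp, with q in kg/kg and Δp in Pa (1 kg/m² of water = 1 mm).
Layer 1020–910 hPa: Δp = 110 hPa = 11000 Pa, q̄ = 0.013 kg/kg → 0.013 × 11000 / 9.8 = 14.59 mm
Layer 910–620 hPa: Δp = 290 hPa = 29000 Pa, q̄ = 0.0044 kg/kg → 0.0044 × 29000 / 9.8 = 13.02 mm
Layer 620–580 hPa: Δp = 40 hPa = 4000 Pa, q̄ = 0.0018 kg/kg → 0.0018 × 4000 / 9.8 = 0.73 mm
Layer 580–450 hPa: Δp = 130 hPa = 13000 Pa, q̄ = 0.0021 kg/kg → 0.0021 × 13000 / 9.8 = 2.79 mm
Layer 450–350 hPa: Δp = 100 hPa = 10000 Pa, q̄ = 0.0022 kg/kg → 0.0022 × 10000 / 9.8 = 2.24 mm
PW = 14.59 + 13.02 + 0.73 + 2.79 + 2.24 = 33.37 ≈ 33.4 mm.

PW ≈ 33.4 mm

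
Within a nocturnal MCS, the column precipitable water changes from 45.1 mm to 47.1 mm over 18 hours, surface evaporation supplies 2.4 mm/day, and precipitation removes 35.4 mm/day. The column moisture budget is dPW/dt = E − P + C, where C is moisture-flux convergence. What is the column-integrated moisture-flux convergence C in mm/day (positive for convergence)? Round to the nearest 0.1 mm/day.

dPW/dt = (47.1 − 45.1) mm / (18/24 day) = +2.667 mm/day.
C = dPW/dt − E + P = (+2.667) − 2.4 + 35.4 = 35.7 mm/day.

C ≈ 35.7 mm/day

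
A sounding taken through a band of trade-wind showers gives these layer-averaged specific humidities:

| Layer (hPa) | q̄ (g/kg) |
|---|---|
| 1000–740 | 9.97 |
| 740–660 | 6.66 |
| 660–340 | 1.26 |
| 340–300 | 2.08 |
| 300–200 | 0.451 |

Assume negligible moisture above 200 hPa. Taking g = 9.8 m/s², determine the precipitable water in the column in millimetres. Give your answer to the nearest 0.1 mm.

Precipitable water is the column-integrated vapour mass per unit area: PW = (1/g) Σ q̄ Δp, with q in kg/kg and Δp in Pa (1 kg/m² of water = 1 mm).
Layer 1000–740 hPa: Δp = 260 hPa = 26000 Pa, q̄ = 0.00997 kg/kg → 0.00997 × 26000 / 9.8 = 26.45 mm
Layer 740–660 hPa: Δp = 80 hPa = 8000 Pa, q̄ = 0.00666 kg/kg → 0.00666 × 8000 / 9.8 = 5.44 mm
Layer 660–340 hPa: Δp = 320 hPa = 32000 Pa, q̄ = 0.00126 kg/kg → 0.00126 × 32000 / 9.8 = 4.11 mm
Layer 340–300 hPa: Δp = 40 hPa = 4000 Pa, q̄ = 0.00208 kg/kg → 0.00208 × 4000 / 9.8 = 0.85 mm
Layer 300–200 hPa: Δp = 100 hPa = 10000 Pa, q̄ = 0.000451 kg/kg → 0.000451 × 10000 / 9.8 = 0.46 mm
PW = 26.45 + 5.44 + 4.11 + 0.85 + 0.46 = 37.31 ≈ 37.3 mm.

PW ≈ 37.3 mm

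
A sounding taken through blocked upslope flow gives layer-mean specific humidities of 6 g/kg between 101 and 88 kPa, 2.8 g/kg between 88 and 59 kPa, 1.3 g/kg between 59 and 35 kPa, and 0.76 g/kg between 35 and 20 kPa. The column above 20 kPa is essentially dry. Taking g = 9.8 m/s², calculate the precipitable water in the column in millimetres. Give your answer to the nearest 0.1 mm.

Precipitable water is the column-integrated vapour mass per unit area: PW = (1/g) Σ q̄ Δp, with q in kg/kg and Δp in Pa (1 kg/m² of water = 1 mm).
Layer 101–88 kPa: Δp = 130 hPa = 13000 Pa, q̄ = 0.006 kg/kg → 0.006 × 13000 / 9.8 = 7.96 mm
Layer 88–59 kPa: Δp = 290 hPa = 29000 Pa, q̄ = 0.0028 kg/kg → 0.0028 × 29000 / 9.8 = 8.29 mm
Layer 59–35 kPa: Δp = 240 hPa = 24000 Pa, q̄ = 0.0013 kg/kg → 0.0013 × 24000 / 9.8 = 3.18 mm
Layer 35–20 kPa: Δp = 150 hPa = 15000 Pa, q̄ = 0.00076 kg/kg → 0.00076 × 15000 / 9.8 = 1.16 mm
PW = 7.96 + 8.29 + 3.18 + 1.16 = 20.59 ≈ 20.6 mm.

PW ≈ 20.6 mm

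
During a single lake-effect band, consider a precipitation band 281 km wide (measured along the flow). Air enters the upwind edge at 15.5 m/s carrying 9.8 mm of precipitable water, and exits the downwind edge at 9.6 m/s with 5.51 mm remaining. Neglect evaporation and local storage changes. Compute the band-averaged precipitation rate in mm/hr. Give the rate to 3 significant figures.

R ≈ 1.27 mm/hr

Column moisture flux per unit crosswind length is F = V × PW.
Inflow: F_in = 15.5 × 9.8 = 151.9 mm·m/s
Outflow: F_out = 9.6 × 5.51 = 52.896 mm·m/s
Steady-state rate R = (F_in − F_out)/L = (151.9 − 52.896) / 281000 m = 3.523e-04 mm/s.
R = 3.523e-04 × 3600 = 1.27 mm/hr.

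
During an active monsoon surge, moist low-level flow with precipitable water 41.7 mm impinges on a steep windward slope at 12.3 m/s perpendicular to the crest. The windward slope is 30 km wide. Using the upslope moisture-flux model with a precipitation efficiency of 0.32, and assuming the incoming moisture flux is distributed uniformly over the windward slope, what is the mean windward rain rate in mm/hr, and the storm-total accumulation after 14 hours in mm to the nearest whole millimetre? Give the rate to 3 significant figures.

R ≈ 19.7 mm/hr; total ≈ 276 mm

Incoming column moisture flux per unit ridge length: F = V × PW = 12.3 × 41.7 = 512.91 mm·m/s.
Spread over the 30 km slope with efficiency ε = 0.32: R = ε·F/W = 0.32 × 512.91 / 30000 m = 5.471e-03 mm/s.
R = 5.471e-03 × 3600 = 19.7 mm/hr.
Over 14 h: total = 19.7 × 14 = 275.8 ≈ 276 mm.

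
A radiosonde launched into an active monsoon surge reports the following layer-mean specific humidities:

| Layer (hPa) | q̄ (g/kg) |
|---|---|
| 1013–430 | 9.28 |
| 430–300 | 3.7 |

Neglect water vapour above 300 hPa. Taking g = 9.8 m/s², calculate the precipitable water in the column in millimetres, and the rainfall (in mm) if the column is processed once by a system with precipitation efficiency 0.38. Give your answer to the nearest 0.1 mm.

Precipitable water is the column-integrated vapour mass per unit area: PW = (1/g) Σ q̄ Δp, with q in kg/kg and Δp in Pa (1 kg/m² of water = 1 mm).
Layer 1013–430 hPa: Δp = 583 hPa = 58300 Pa, q̄ = 0.00928 kg/kg → 0.00928 × 58300 / 9.8 = 55.21 mm
Layer 430–300 hPa: Δp = 130 hPa = 13000 Pa, q̄ = 0.0037 kg/kg → 0.0037 × 13000 / 9.8 = 4.91 mm
PW = 55.21 + 4.91 = 60.12 ≈ 60.1 mm.
Rainfall = ε × PW = 0.38 × 60.1 = 22.8 mm.

PW ≈ 60.1 mm; rainfall ≈ 22.8 mm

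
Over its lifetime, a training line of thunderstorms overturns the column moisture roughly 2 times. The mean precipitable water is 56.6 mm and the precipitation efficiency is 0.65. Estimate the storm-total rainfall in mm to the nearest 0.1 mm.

Each cycle deposits ε × PW = 0.65 × 56.6 = 36.79 mm.
Over 2 cycles: 2 × 36.79 = 73.6 mm.

rainfall ≈ 73.6 mm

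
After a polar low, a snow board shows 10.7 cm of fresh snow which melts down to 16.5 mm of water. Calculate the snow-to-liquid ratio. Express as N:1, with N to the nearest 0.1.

ratio ≈ 6.5

Ratio = snow depth / SWE = 107 mm / 16.5 mm = 6.5, i.e. 6.5:1.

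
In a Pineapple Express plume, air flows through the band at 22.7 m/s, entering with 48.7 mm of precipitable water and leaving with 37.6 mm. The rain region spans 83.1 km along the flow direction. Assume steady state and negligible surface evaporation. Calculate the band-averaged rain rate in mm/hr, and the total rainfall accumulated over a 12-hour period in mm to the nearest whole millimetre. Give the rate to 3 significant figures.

Column moisture flux per unit crosswind length is F = V × PW.
Inflow: F_in = 22.7 × 48.7 = 1105.49 mm·m/s
Outflow: F_out = 22.7 × 37.6 = 853.52 mm·m/s
Steady-state rate R = (F_in − F_out)/L = (1105.49 − 853.52) / 83100 m = 3.032e-03 mm/s.
R = 3.032e-03 × 3600 = 10.9 mm/hr.
Over 12 h: total = 10.9 × 12 = 130.8 ≈ 131 mm.

R ≈ 10.9 mm/hr; total ≈ 131 mm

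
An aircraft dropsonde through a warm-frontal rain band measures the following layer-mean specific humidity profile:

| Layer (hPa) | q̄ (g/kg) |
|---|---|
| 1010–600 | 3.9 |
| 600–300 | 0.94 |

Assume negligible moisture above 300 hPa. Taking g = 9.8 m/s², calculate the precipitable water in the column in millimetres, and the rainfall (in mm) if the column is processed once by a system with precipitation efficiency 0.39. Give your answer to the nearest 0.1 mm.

PW ≈ 19.2 mm; rainfall ≈ 7.5 mm

Precipitable water is the column-integrated vapour mass per unit area: PW = (1/g) Σ q̄ Δp, with q in kg/kg and Δp in Pa (1 kg/m² of water = 1 mm).
Layer 1010–600 hPa: Δp = 410 hPa = 41000 Pa, q̄ = 0.0039 kg/kg → 0.0039 × 41000 / 9.8 = 16.32 mm
Layer 600–300 hPa: Δp = 300 hPa = 30000 Pa, q̄ = 0.00094 kg/kg → 0.00094 × 30000 / 9.8 = 2.88 mm
PW = 16.32 + 2.88 = 19.20 ≈ 19.2 mm.
Rainfall = ε × PW = 0.39 × 19.2 = 7.5 mm.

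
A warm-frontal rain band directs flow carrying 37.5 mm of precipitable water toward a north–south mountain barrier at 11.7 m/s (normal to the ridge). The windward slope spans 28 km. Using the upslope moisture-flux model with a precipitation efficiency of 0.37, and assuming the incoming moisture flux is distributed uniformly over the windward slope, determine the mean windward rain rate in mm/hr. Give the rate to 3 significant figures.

Incoming column moisture flux per unit ridge length: F = V × PW = 11.7 × 37.5 = 438.75 mm·m/s.
Spread over the 28 km slope with efficiency ε = 0.37: R = ε·F/W = 0.37 × 438.75 / 28000 m = 5.798e-03 mm/s.
R = 5.798e-03 × 3600 = 20.9 mm/hr.

R ≈ 20.9 mm/hr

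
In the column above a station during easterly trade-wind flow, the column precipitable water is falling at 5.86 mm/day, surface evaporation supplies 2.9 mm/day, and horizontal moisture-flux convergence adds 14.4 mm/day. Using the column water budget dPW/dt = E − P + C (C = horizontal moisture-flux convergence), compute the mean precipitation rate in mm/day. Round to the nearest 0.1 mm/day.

dPW/dt = -5.86 mm/day.
P = E + C − dPW/dt = 2.9 + (14.4) − (-5.86) = 23.2 mm/day.

P ≈ 23.2 mm/day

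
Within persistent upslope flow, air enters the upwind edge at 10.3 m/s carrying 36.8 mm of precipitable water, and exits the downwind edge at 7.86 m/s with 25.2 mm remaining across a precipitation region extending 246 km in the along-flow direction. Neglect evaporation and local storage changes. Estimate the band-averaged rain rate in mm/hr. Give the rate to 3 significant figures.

Column moisture flux per unit crosswind length is F = V × PW.
Inflow: F_in = 10.3 × 36.8 = 379.04 mm·m/s
Outflow: F_out = 7.86 × 25.2 = 198.072 mm·m/s
Steady-state rate R = (F_in − F_out)/L = (379.04 − 198.072) / 246000 m = 7.356e-04 mm/s.
R = 7.356e-04 × 3600 = 2.65 mm/hr.

R ≈ 2.65 mm/hr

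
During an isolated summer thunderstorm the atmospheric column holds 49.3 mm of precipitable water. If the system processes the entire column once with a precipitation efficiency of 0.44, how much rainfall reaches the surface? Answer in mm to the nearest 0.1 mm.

rainfall ≈ 21.7 mm

Rainfall = ε × PW = 0.44 × 49.3 = 21.7 mm.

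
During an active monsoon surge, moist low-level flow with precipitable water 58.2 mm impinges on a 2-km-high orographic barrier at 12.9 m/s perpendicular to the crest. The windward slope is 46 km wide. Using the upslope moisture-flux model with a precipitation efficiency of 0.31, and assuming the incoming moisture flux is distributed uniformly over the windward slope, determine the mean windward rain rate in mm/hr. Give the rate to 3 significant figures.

R ≈ 18.2 mm/hr

Incoming column moisture flux per unit ridge length: F = V × PW = 12.9 × 58.2 = 750.78 mm·m/s.
Spread over the 46 km slope with efficiency ε = 0.31: R = ε·F/W = 0.31 × 750.78 / 46000 m = 5.060e-03 mm/s.
R = 5.060e-03 × 3600 = 18.2 mm/hr.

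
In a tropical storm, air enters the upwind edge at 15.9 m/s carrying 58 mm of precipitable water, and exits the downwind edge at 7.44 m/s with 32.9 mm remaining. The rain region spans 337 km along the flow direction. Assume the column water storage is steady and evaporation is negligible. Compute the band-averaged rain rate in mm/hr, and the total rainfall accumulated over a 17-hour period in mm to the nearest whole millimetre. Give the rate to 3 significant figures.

R ≈ 7.24 mm/hr; total ≈ 123 mm

Column moisture flux per unit crosswind length is F = V × PW.
Inflow: F_in = 15.9 × 58 = 922.2 mm·m/s
Outflow: F_out = 7.44 × 32.9 = 244.776 mm·m/s
Steady-state rate R = (F_in − F_out)/L = (922.2 − 244.776) / 337000 m = 2.010e-03 mm/s.
R = 2.010e-03 × 3600 = 7.24 mm/hr.
Over 17 h: total = 7.24 × 17 = 123.08 ≈ 123 mm.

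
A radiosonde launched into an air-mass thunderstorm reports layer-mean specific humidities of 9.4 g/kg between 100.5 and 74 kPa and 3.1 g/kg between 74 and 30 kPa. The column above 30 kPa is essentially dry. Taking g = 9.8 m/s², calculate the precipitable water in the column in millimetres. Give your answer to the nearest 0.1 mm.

Precipitable water is the column-integrated vapour mass per unit area: PW = (1/g) Σ q̄ Δp, with q in kg/kg and Δp in Pa (1 kg/m² of water = 1 mm).
Layer 100.5–74 kPa: Δp = 265 hPa = 26500 Pa, q̄ = 0.0094 kg/kg → 0.0094 × 26500 / 9.8 = 25.42 mm
Layer 74–30 kPa: Δp = 440 hPa = 44000 Pa, q̄ = 0.0031 kg/kg → 0.0031 × 44000 / 9.8 = 13.92 mm
PW = 25.42 + 13.92 = 39.34 ≈ 39.3 mm.

PW ≈ 39.3 mm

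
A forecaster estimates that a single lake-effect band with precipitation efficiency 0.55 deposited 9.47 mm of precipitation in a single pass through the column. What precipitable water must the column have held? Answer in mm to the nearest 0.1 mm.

PW = precipitation / ε = 9.47 / 0.55 = 17.2 mm.

PW ≈ 17.2 mm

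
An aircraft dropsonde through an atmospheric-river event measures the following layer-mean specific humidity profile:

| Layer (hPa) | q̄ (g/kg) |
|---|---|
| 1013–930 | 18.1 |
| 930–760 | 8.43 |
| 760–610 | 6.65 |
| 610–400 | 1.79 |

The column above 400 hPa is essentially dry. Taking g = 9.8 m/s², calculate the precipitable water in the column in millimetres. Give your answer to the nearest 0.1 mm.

PW ≈ 44.0 mm

Precipitable water is the column-integrated vapour mass per unit area: PW = (1/g) Σ q̄ Δp, with q in kg/kg and Δp in Pa (1 kg/m² of water = 1 mm).
Layer 1013–930 hPa: Δp = 83 hPa = 8300 Pa, q̄ = 0.0181 kg/kg → 0.0181 × 8300 / 9.8 = 15.33 mm
Layer 930–760 hPa: Δp = 170 hPa = 17000 Pa, q̄ = 0.00843 kg/kg → 0.00843 × 17000 / 9.8 = 14.62 mm
Layer 760–610 hPa: Δp = 150 hPa = 15000 Pa, q̄ = 0.00665 kg/kg → 0.00665 × 15000 / 9.8 = 10.18 mm
Layer 610–400 hPa: Δp = 210 hPa = 21000 Pa, q̄ = 0.00179 kg/kg → 0.00179 × 21000 / 9.8 = 3.84 mm
PW = 15.33 + 14.62 + 10.18 + 3.84 = 43.97 ≈ 44.0 mm.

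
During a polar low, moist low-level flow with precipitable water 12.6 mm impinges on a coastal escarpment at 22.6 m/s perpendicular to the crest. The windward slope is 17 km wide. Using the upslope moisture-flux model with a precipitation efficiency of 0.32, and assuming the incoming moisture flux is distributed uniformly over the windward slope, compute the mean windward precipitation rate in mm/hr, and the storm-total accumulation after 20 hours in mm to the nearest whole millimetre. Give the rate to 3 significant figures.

R ≈ 19.3 mm/hr; total ≈ 386 mm

Incoming column moisture flux per unit ridge length: F = V × PW = 22.6 × 12.6 = 284.76 mm·m/s.
Spread over the 17 km slope with efficiency ε = 0.32: R = ε·F/W = 0.32 × 284.76 / 17000 m = 5.360e-03 mm/s.
R = 5.360e-03 × 3600 = 19.3 mm/hr.
Over 20 h: total = 19.3 × 20 = 386 mm.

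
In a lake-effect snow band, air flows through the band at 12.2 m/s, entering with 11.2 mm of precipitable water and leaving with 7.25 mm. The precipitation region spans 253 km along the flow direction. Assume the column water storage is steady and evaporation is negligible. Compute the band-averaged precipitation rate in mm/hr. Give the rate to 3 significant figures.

Column moisture flux per unit crosswind length is F = V × PW.
Inflow: F_in = 12.2 × 11.2 = 136.64 mm·m/s
Outflow: F_out = 12.2 × 7.25 = 88.45 mm·m/s
Steady-state rate R = (F_in − F_out)/L = (136.64 − 88.45) / 253000 m = 1.905e-04 mm/s.
R = 1.905e-04 × 3600 = 0.686 mm/hr.

R ≈ 0.686 mm/hr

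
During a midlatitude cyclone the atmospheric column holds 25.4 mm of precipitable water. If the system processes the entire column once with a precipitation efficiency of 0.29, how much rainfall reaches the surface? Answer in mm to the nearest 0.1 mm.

Rainfall = ε × PW = 0.29 × 25.4 = 7.4 mm.

rainfall ≈ 7.4 mm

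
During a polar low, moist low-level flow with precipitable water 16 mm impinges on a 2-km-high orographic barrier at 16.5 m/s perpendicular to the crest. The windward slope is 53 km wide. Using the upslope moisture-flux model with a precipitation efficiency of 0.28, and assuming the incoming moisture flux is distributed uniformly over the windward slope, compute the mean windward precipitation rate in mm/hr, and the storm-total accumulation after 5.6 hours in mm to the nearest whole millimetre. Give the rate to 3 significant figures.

R ≈ 5.02 mm/hr; total ≈ 28 mm

Incoming column moisture flux per unit ridge length: F = V × PW = 16.5 × 16 = 264 mm·m/s.
Spread over the 53 km slope with efficiency ε = 0.28: R = ε·F/W = 0.28 × 264 / 53000 m = 1.395e-03 mm/s.
R = 1.395e-03 × 3600 = 5.02 mm/hr.
Over 5.6 h: total = 5.02 × 5.6 = 28.112 ≈ 28 mm.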